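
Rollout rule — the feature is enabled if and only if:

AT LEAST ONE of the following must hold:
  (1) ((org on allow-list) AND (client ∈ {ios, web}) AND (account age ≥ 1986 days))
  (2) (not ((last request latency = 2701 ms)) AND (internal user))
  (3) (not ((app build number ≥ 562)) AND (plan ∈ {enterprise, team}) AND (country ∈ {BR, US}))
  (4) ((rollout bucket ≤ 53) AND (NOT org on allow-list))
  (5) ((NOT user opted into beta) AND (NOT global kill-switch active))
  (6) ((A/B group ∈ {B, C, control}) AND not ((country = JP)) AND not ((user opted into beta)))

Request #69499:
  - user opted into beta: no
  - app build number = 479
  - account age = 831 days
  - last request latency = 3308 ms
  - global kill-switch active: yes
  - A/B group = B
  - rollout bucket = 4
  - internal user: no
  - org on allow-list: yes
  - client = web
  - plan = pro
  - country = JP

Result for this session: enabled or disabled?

Atomic conditions:
  org on allow-list: yes → true
  client ∈ {ios, web}: web is in the set → true
  account age ≥ 1986 days: 831 ≥ 1986 is false
  last request latency = 2701 ms: 3308 == 2701 is false
  internal user: no → false
  app build number ≥ 562: 479 ≥ 562 is false
  plan ∈ {enterprise, team}: pro is not in the set → false
  country ∈ {BR, US}: JP is not in the set → false
  rollout bucket ≤ 53: 4 ≤ 53 is true
  NOT org on allow-list: yes → false
  NOT user opted into beta: no → true
  NOT global kill-switch active: yes → false
  A/B group ∈ {B, C, control}: B is in the set → true
  country = JP: JP == JP is true
  user opted into beta: no → false
Combine:
[1] true AND true AND false = false
[2.1] NOT false = true
[2] true AND false = false
[3.1] NOT false = true
[3] true AND false AND false = false
[4] true AND false = false
[5] true AND false = false
[6.2] NOT true = false
[6.3] NOT false = true
[6] true AND false AND true = false
[root] false OR false OR false OR false OR false OR false = false
Overall: false → disabled

Disabled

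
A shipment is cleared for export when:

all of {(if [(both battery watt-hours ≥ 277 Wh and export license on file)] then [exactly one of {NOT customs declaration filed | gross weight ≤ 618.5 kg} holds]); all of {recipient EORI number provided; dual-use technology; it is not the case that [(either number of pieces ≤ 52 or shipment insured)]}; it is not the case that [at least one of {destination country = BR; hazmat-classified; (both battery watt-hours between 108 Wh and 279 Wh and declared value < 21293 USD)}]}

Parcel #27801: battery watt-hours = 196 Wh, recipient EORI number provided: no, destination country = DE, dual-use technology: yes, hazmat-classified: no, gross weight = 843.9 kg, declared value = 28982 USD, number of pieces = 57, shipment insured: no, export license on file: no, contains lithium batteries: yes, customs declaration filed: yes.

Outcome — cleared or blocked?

Atomic conditions:
  battery watt-hours ≥ 277 Wh: 196 ≥ 277 is false
  export license on file: no → false
  NOT customs declaration filed: yes → false
  gross weight ≤ 618.5 kg: 843.9 ≤ 618.5 is false
  recipient EORI number provided: no → false
  dual-use technology: yes → true
  number of pieces ≤ 52: 57 ≤ 52 is false
  shipment insured: no → false
  destination country = BR: DE == BR is false
  hazmat-classified: no → false
  battery watt-hours between 108 Wh and 279 Wh: 196 in [108, 279] is true
  declared value < 21293 USD: 28982 < 21293 is false
Combine:
[1.1] false AND false = false
[1.2] exactly-one(false, false) = false
[1] false → false (antecedent false ⇒ implication holds) = true
[2.3.1] false OR false = false
[2.3] NOT false = true
[2] false AND true AND true = false
[3.1.3] true AND false = false
[3.1] false OR false OR false = false
[3] NOT false = true
[root] true AND false AND true = false
Overall: false → blocked

Blocked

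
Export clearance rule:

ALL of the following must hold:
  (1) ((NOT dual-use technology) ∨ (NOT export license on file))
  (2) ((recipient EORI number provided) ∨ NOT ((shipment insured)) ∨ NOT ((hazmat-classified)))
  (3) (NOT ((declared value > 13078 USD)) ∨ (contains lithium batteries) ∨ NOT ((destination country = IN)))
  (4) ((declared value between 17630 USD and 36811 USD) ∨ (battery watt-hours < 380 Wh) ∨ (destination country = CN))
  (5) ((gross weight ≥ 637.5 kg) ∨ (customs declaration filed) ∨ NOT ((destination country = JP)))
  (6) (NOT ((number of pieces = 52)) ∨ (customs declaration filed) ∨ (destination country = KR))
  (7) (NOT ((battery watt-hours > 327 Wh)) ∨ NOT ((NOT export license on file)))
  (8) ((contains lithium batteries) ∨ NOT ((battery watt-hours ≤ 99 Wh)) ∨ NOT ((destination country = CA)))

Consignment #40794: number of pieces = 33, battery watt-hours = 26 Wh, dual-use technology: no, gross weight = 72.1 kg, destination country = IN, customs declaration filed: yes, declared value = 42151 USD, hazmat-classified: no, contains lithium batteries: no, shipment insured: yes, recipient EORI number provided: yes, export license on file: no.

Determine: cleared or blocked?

Atomic conditions:
  NOT dual-use technology: no → true
  NOT export license on file: no → true
  recipient EORI number provided: yes → true
  shipment insured: yes → true
  hazmat-classified: no → false
  declared value > 13078 USD: 42151 > 13078 is true
  contains lithium batteries: no → false
  destination country = IN: IN == IN is true
  declared value between 17630 USD and 36811 USD: 42151 in [17630, 36811] is false
  battery watt-hours < 380 Wh: 26 < 380 is true
  destination country = CN: IN == CN is false
  gross weight ≥ 637.5 kg: 72.1 ≥ 637.5 is false
  customs declaration filed: yes → true
  destination country = JP: IN == JP is false
  number of pieces = 52: 33 == 52 is false
  destination country = KR: IN == KR is false
  battery watt-hours > 327 Wh: 26 > 327 is false
  battery watt-hours ≤ 99 Wh: 26 ≤ 99 is true
  destination country = CA: IN == CA is false
Combine:
[1] true OR true = true
[2.2] NOT true = false
[2.3] NOT false = true
[2] true OR false OR true = true
[3.1] NOT true = false
[3.3] NOT true = false
[3] false OR false OR false = false
[4] false OR true OR false = true
[5.3] NOT false = true
[5] false OR true OR true = true
[6.1] NOT false = true
[6] true OR true OR false = true
[7.1] NOT false = true
[7.2] NOT true = false
[7] true OR false = true
[8.2] NOT true = false
[8.3] NOT false = true
[8] false OR false OR true = true
[root] true AND true AND false AND true AND true AND true AND true AND true = false
Overall: false → blocked

Blocked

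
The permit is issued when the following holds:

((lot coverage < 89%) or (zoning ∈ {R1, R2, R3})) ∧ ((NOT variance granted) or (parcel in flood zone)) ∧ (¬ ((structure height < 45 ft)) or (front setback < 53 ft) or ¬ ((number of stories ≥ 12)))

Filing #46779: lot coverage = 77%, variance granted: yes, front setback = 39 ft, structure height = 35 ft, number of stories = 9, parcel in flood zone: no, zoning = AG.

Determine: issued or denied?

Denied

Atomic conditions:
  lot coverage < 89%: 77 < 89 is true
  zoning ∈ {R1, R2, R3}: AG is not in the set → false
  NOT variance granted: yes → false
  parcel in flood zone: no → false
  structure height < 45 ft: 35 < 45 is true
  front setback < 53 ft: 39 < 53 is true
  number of stories ≥ 12: 9 ≥ 12 is false
Combine:
[1] true OR false = true
[2] false OR false = false
[3.1] NOT true = false
[3.3] NOT false = true
[3] false OR true OR true = true
[root] true AND false AND true = false
Overall: false → denied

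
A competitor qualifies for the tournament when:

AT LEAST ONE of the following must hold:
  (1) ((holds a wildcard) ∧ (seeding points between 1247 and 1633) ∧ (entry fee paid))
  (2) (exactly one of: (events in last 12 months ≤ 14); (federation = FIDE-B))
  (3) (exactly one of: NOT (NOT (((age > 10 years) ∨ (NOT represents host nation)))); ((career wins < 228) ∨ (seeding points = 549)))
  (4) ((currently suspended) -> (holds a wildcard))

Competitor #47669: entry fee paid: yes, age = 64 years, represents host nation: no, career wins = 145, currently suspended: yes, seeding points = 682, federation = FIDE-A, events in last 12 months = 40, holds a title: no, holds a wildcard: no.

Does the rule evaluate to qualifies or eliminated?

Atomic conditions:
  holds a wildcard: no → false
  seeding points between 1247 and 1633: 682 in [1247, 1633] is false
  entry fee paid: yes → true
  events in last 12 months ≤ 14: 40 ≤ 14 is false
  federation = FIDE-B: FIDE-A == FIDE-B is false
  age > 10 years: 64 > 10 is true
  NOT represents host nation: no → true
  career wins < 228: 145 < 228 is true
  seeding points = 549: 682 == 549 is false
  currently suspended: yes → true
Combine:
[1] false AND false AND true = false
[2] exactly-one(false, false) = false
[3.1.1.1] true OR true = true
[3.1.1] NOT true = false
[3.1] NOT false = true
[3.2] true OR false = true
[3] exactly-one(true, true) = false
[4] true → false = false
[root] false OR false OR false OR false = false
Overall: false → eliminated

Eliminated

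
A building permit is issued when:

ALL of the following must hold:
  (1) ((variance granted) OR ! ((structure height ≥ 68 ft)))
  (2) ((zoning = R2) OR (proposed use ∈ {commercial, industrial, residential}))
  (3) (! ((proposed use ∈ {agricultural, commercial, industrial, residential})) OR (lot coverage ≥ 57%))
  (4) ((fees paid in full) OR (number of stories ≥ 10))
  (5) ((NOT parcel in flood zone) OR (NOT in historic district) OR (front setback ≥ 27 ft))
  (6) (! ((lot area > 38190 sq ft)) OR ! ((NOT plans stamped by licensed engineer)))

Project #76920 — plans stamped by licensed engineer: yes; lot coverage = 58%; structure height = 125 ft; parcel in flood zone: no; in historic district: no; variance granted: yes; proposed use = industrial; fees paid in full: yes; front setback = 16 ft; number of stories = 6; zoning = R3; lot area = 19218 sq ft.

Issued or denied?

Atomic conditions:
  variance granted: yes → true
  structure height ≥ 68 ft: 125 ≥ 68 is true
  zoning = R2: R3 == R2 is false
  proposed use ∈ {commercial, industrial, residential}: industrial is in the set → true
  proposed use ∈ {agricultural, commercial, industrial, residential}: industrial is in the set → true
  lot coverage ≥ 57%: 58 ≥ 57 is true
  fees paid in full: yes → true
  number of stories ≥ 10: 6 ≥ 10 is false
  NOT parcel in flood zone: no → true
  NOT in historic district: no → true
  front setback ≥ 27 ft: 16 ≥ 27 is false
  lot area > 38190 sq ft: 19218 > 38190 is false
  NOT plans stamped by licensed engineer: yes → false
Combine:
[1.2] NOT true = false
[1] true OR false = true
[2] false OR true = true
[3.1] NOT true = false
[3] false OR true = true
[4] true OR false = true
[5] true OR true OR false = true
[6.1] NOT false = true
[6.2] NOT false = true
[6] true OR true = true
[root] true AND true AND true AND true AND true AND true = true
Overall: true → issued

Issued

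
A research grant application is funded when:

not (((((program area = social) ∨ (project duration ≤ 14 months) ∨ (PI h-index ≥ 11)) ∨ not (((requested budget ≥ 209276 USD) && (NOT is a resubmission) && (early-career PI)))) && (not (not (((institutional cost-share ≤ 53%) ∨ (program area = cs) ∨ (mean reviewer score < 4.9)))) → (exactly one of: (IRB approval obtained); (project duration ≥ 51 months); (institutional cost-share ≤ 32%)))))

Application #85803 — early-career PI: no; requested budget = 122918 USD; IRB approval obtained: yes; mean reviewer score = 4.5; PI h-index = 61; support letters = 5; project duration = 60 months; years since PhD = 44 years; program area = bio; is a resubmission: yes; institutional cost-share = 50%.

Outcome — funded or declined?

Funded

Atomic conditions:
  program area = social: bio == social is false
  project duration ≤ 14 months: 60 ≤ 14 is false
  PI h-index ≥ 11: 61 ≥ 11 is true
  requested budget ≥ 209276 USD: 122918 ≥ 209276 is false
  NOT is a resubmission: yes → false
  early-career PI: no → false
  institutional cost-share ≤ 53%: 50 ≤ 53 is true
  program area = cs: bio == cs is false
  mean reviewer score < 4.9: 4.5 < 4.9 is true
  IRB approval obtained: yes → true
  project duration ≥ 51 months: 60 ≥ 51 is true
  institutional cost-share ≤ 32%: 50 ≤ 32 is false
Combine:
[1.1.1] false OR false OR true = true
[1.1.2.1] false AND false AND false = false
[1.1.2] NOT false = true
[1.1] true OR true = true
[1.2.1.1.1] true OR false OR true = true
[1.2.1.1] NOT true = false
[1.2.1] NOT false = true
[1.2.2] exactly-one(true, true, false) = false
[1.2] true → false = false
[1] true AND false = false
[root] NOT false = true
Overall: true → funded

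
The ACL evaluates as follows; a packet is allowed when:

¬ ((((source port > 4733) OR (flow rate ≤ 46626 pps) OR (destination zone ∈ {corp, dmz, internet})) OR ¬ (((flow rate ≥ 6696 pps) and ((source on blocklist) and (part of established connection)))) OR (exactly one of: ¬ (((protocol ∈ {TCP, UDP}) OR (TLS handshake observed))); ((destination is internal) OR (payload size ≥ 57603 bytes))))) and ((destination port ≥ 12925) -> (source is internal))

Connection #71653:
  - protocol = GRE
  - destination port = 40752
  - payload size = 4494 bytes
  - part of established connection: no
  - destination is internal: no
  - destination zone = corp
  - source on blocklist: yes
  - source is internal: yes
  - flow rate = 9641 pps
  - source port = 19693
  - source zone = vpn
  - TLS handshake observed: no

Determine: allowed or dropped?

Dropped

Atomic conditions:
  source port > 4733: 19693 > 4733 is true
  flow rate ≤ 46626 pps: 9641 ≤ 46626 is true
  destination zone ∈ {corp, dmz, internet}: corp is in the set → true
  flow rate ≥ 6696 pps: 9641 ≥ 6696 is true
  source on blocklist: yes → true
  part of established connection: no → false
  protocol ∈ {TCP, UDP}: GRE is not in the set → false
  TLS handshake observed: no → false
  destination is internal: no → false
  payload size ≥ 57603 bytes: 4494 ≥ 57603 is false
  destination port ≥ 12925: 40752 ≥ 12925 is true
  source is internal: yes → true
Combine:
[1.1.1] true OR true OR true = true
[1.1.2.1.2] true AND false = false
[1.1.2.1] true AND false = false
[1.1.2] NOT false = true
[1.1.3.1.1] false OR false = false
[1.1.3.1] NOT false = true
[1.1.3.2] false OR false = false
[1.1.3] exactly-one(true, false) = true
[1.1] true OR true OR true = true
[1] NOT true = false
[2] true → true = true
[root] false AND true = false
Overall: false → dropped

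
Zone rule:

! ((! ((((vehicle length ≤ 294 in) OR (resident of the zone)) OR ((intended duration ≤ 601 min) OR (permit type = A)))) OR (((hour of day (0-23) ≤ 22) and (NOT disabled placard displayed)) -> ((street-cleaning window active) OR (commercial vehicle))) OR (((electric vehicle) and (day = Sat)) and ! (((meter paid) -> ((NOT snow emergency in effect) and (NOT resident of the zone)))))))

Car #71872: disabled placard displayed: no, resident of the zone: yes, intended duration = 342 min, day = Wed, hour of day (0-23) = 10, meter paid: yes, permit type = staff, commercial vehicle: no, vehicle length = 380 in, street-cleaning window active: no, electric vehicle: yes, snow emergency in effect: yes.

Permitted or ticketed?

Atomic conditions:
  vehicle length ≤ 294 in: 380 ≤ 294 is false
  resident of the zone: yes → true
  intended duration ≤ 601 min: 342 ≤ 601 is true
  permit type = A: staff == A is false
  hour of day (0-23) ≤ 22: 10 ≤ 22 is true
  NOT disabled placard displayed: no → true
  street-cleaning window active: no → false
  commercial vehicle: no → false
  electric vehicle: yes → true
  day = Sat: Wed == Sat is false
  meter paid: yes → true
  NOT snow emergency in effect: yes → false
  NOT resident of the zone: yes → false
Combine:
[1.1.1.1] false OR true = true
[1.1.1.2] true OR false = true
[1.1.1] true OR true = true
[1.1] NOT true = false
[1.2.1] true AND true = true
[1.2.2] false OR false = false
[1.2] true → false = false
[1.3.1] true AND false = false
[1.3.2.1.2] false AND false = false
[1.3.2.1] true → false = false
[1.3.2] NOT false = true
[1.3] false AND true = false
[1] false OR false OR false = false
[root] NOT false = true
Overall: true → permitted

Permitted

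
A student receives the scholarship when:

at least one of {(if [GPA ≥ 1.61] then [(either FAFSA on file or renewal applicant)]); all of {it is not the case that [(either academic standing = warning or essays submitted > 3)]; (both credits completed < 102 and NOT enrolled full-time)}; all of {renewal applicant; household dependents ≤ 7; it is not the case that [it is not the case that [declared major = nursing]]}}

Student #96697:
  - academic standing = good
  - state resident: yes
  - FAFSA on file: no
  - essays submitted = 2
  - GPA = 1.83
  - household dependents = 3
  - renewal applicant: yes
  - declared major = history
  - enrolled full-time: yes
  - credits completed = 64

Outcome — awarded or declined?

Awarded

Atomic conditions:
  GPA ≥ 1.61: 1.83 ≥ 1.61 is true
  FAFSA on file: no → false
  renewal applicant: yes → true
  academic standing = warning: good == warning is false
  essays submitted > 3: 2 > 3 is false
  credits completed < 102: 64 < 102 is true
  NOT enrolled full-time: yes → false
  household dependents ≤ 7: 3 ≤ 7 is true
  declared major = nursing: history == nursing is false
Combine:
[1.2] false OR true = true
[1] true → true = true
[2.1.1] false OR false = false
[2.1] NOT false = true
[2.2] true AND false = false
[2] true AND false = false
[3.3.1] NOT false = true
[3.3] NOT true = false
[3] true AND true AND false = false
[root] true OR false OR false = true
Overall: true → awarded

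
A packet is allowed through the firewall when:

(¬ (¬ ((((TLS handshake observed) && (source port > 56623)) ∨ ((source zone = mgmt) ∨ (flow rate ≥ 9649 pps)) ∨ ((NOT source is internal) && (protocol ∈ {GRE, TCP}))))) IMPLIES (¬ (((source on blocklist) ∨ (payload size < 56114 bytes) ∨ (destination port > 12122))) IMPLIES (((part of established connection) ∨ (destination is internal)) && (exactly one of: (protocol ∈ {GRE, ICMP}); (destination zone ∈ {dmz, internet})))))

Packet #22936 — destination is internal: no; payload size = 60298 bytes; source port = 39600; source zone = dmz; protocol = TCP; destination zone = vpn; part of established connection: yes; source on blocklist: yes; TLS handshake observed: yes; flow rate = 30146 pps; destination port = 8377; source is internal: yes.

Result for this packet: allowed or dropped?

Atomic conditions:
  TLS handshake observed: yes → true
  source port > 56623: 39600 > 56623 is false
  source zone = mgmt: dmz == mgmt is false
  flow rate ≥ 9649 pps: 30146 ≥ 9649 is true
  NOT source is internal: yes → false
  protocol ∈ {GRE, TCP}: TCP is in the set → true
  source on blocklist: yes → true
  payload size < 56114 bytes: 60298 < 56114 is false
  destination port > 12122: 8377 > 12122 is false
  part of established connection: yes → true
  destination is internal: no → false
  protocol ∈ {GRE, ICMP}: TCP is not in the set → false
  destination zone ∈ {dmz, internet}: vpn is not in the set → false
Combine:
[1.1.1.1] true AND false = false
[1.1.1.2] false OR true = true
[1.1.1.3] false AND true = false
[1.1.1] false OR true OR false = true
[1.1] NOT true = false
[1] NOT false = true
[2.1.1] true OR false OR false = true
[2.1] NOT true = false
[2.2.1] true OR false = true
[2.2.2] exactly-one(false, false) = false
[2.2] true AND false = false
[2] false → false (antecedent false ⇒ implication holds) = true
[root] true → true = true
Overall: true → allowed

Allowed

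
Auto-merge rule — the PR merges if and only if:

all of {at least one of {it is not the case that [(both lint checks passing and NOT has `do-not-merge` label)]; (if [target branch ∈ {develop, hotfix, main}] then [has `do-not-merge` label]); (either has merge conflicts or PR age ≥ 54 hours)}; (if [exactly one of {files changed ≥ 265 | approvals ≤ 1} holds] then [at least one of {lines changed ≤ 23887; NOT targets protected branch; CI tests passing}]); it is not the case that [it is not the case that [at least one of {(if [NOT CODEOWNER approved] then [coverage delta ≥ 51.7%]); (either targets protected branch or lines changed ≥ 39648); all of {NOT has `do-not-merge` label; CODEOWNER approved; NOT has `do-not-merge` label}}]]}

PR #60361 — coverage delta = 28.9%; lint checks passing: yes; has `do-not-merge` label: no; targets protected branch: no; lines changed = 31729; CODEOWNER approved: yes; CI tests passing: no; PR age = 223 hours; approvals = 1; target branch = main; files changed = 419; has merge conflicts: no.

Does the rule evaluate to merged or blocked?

Merged

Atomic conditions:
  lint checks passing: yes → true
  NOT has `do-not-merge` label: no → true
  target branch ∈ {develop, hotfix, main}: main is in the set → true
  has `do-not-merge` label: no → false
  has merge conflicts: no → false
  PR age ≥ 54 hours: 223 ≥ 54 is true
  files changed ≥ 265: 419 ≥ 265 is true
  approvals ≤ 1: 1 ≤ 1 is true
  lines changed ≤ 23887: 31729 ≤ 23887 is false
  NOT targets protected branch: no → true
  CI tests passing: no → false
  NOT CODEOWNER approved: yes → false
  coverage delta ≥ 51.7%: 28.9 ≥ 51.7 is false
  targets protected branch: no → false
  lines changed ≥ 39648: 31729 ≥ 39648 is false
  CODEOWNER approved: yes → true
Combine:
[1.1.1] true AND true = true
[1.1] NOT true = false
[1.2] true → false = false
[1.3] false OR true = true
[1] false OR false OR true = true
[2.1] exactly-one(true, true) = false
[2.2] false OR true OR false = true
[2] false → true (antecedent false ⇒ implication holds) = true
[3.1.1.1] false → false (antecedent false ⇒ implication holds) = true
[3.1.1.2] false OR false = false
[3.1.1.3] true AND true AND true = true
[3.1.1] true OR false OR true = true
[3.1] NOT true = false
[3] NOT false = true
[root] true AND true AND true = true
Overall: true → merged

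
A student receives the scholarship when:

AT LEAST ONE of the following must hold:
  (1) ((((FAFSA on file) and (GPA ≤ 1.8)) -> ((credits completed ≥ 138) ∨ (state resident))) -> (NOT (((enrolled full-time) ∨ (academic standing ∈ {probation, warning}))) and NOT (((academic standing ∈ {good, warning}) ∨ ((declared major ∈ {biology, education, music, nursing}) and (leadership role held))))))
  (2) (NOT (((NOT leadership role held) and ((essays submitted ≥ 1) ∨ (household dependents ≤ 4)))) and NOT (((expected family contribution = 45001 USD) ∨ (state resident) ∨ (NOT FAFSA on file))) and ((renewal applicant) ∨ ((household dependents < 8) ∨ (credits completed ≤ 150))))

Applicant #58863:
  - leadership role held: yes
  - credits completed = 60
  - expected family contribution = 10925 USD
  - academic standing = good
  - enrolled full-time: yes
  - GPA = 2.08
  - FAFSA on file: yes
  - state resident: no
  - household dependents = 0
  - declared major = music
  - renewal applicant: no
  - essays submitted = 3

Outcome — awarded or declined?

Atomic conditions:
  FAFSA on file: yes → true
  GPA ≤ 1.8: 2.08 ≤ 1.8 is false
  credits completed ≥ 138: 60 ≥ 138 is false
  state resident: no → false
  enrolled full-time: yes → true
  academic standing ∈ {probation, warning}: good is not in the set → false
  academic standing ∈ {good, warning}: good is in the set → true
  declared major ∈ {biology, education, music, nursing}: music is in the set → true
  leadership role held: yes → true
  NOT leadership role held: yes → false
  essays submitted ≥ 1: 3 ≥ 1 is true
  household dependents ≤ 4: 0 ≤ 4 is true
  expected family contribution = 45001 USD: 10925 == 45001 is false
  NOT FAFSA on file: yes → false
  renewal applicant: no → false
  household dependents < 8: 0 < 8 is true
  credits completed ≤ 150: 60 ≤ 150 is true
Combine:
[1.1.1] true AND false = false
[1.1.2] false OR false = false
[1.1] false → false (antecedent false ⇒ implication holds) = true
[1.2.1.1] true OR false = true
[1.2.1] NOT true = false
[1.2.2.1.2] true AND true = true
[1.2.2.1] true OR true = true
[1.2.2] NOT true = false
[1.2] false AND false = false
[1] true → false = false
[2.1.1.2] true OR true = true
[2.1.1] false AND true = false
[2.1] NOT false = true
[2.2.1] false OR false OR false = false
[2.2] NOT false = true
[2.3.2] true OR true = true
[2.3] false OR true = true
[2] true AND true AND true = true
[root] false OR true = true
Overall: true → awarded

Awarded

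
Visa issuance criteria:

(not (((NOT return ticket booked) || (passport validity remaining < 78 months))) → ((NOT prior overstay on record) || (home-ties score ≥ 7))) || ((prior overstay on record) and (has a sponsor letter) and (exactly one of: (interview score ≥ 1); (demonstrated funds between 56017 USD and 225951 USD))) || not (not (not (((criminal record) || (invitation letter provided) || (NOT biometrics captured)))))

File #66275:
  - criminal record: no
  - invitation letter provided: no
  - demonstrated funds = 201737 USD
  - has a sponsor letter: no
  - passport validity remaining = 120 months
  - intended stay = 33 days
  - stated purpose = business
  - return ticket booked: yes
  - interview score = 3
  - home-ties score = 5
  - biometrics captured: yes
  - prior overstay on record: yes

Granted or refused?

Atomic conditions:
  NOT return ticket booked: yes → false
  passport validity remaining < 78 months: 120 < 78 is false
  NOT prior overstay on record: yes → false
  home-ties score ≥ 7: 5 ≥ 7 is false
  prior overstay on record: yes → true
  has a sponsor letter: no → false
  interview score ≥ 1: 3 ≥ 1 is true
  demonstrated funds between 56017 USD and 225951 USD: 201737 in [56017, 225951] is true
  criminal record: no → false
  invitation letter provided: no → false
  NOT biometrics captured: yes → false
Combine:
[1.1.1] false OR false = false
[1.1] NOT false = true
[1.2] false OR false = false
[1] true → false = false
[2.3] exactly-one(true, true) = false
[2] true AND false AND false = false
[3.1.1.1] false OR false OR false = false
[3.1.1] NOT false = true
[3.1] NOT true = false
[3] NOT false = true
[root] false OR false OR true = true
Overall: true → granted

Granted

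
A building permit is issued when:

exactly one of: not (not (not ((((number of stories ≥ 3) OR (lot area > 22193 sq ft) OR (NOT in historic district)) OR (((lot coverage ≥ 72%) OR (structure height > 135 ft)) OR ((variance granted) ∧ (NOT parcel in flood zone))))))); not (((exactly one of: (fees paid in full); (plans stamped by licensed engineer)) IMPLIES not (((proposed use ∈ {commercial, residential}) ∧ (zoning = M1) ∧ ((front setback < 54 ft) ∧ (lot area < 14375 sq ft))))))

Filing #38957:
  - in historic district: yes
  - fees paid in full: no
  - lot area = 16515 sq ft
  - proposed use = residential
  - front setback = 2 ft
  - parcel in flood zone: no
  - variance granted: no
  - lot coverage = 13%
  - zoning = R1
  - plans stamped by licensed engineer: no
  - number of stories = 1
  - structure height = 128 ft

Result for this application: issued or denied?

Atomic conditions:
  number of stories ≥ 3: 1 ≥ 3 is false
  lot area > 22193 sq ft: 16515 > 22193 is false
  NOT in historic district: yes → false
  lot coverage ≥ 72%: 13 ≥ 72 is false
  structure height > 135 ft: 128 > 135 is false
  variance granted: no → false
  NOT parcel in flood zone: no → true
  fees paid in full: no → false
  plans stamped by licensed engineer: no → false
  proposed use ∈ {commercial, residential}: residential is in the set → true
  zoning = M1: R1 == M1 is false
  front setback < 54 ft: 2 < 54 is true
  lot area < 14375 sq ft: 16515 < 14375 is false
Combine:
[1.1.1.1.1] false OR false OR false = false
[1.1.1.1.2.1] false OR false = false
[1.1.1.1.2.2] false AND true = false
[1.1.1.1.2] false OR false = false
[1.1.1.1] false OR false = false
[1.1.1] NOT false = true
[1.1] NOT true = false
[1] NOT false = true
[2.1.1] exactly-one(false, false) = false
[2.1.2.1.3] true AND false = false
[2.1.2.1] true AND false AND false = false
[2.1.2] NOT false = true
[2.1] false → true (antecedent false ⇒ implication holds) = true
[2] NOT true = false
[root] exactly-one(true, false) = true
Overall: true → issued

Issued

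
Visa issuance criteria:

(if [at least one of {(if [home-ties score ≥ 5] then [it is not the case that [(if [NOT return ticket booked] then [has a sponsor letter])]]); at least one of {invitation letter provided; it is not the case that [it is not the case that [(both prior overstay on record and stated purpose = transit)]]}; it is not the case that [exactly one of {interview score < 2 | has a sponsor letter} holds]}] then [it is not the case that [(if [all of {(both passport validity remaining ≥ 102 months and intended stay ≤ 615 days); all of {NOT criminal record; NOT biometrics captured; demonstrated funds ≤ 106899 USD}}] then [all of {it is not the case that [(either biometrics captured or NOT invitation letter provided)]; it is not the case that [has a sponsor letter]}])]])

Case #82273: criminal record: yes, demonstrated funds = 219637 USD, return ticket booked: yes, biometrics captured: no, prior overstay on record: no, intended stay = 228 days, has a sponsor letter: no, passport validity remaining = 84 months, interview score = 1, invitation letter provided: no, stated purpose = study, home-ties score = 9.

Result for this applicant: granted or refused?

Atomic conditions:
  home-ties score ≥ 5: 9 ≥ 5 is true
  NOT return ticket booked: yes → false
  has a sponsor letter: no → false
  invitation letter provided: no → false
  prior overstay on record: no → false
  stated purpose = transit: study == transit is false
  interview score < 2: 1 < 2 is true
  passport validity remaining ≥ 102 months: 84 ≥ 102 is false
  intended stay ≤ 615 days: 228 ≤ 615 is true
  NOT criminal record: yes → false
  NOT biometrics captured: no → true
  demonstrated funds ≤ 106899 USD: 219637 ≤ 106899 is false
  biometrics captured: no → false
  NOT invitation letter provided: no → true
Combine:
[1.1.2.1] false → false (antecedent false ⇒ implication holds) = true
[1.1.2] NOT true = false
[1.1] true → false = false
[1.2.2.1.1] false AND false = false
[1.2.2.1] NOT false = true
[1.2.2] NOT true = false
[1.2] false OR false = false
[1.3.1] exactly-one(true, false) = true
[1.3] NOT true = false
[1] false OR false OR false = false
[2.1.1.1] false AND true = false
[2.1.1.2] false AND true AND false = false
[2.1.1] false AND false = false
[2.1.2.1.1] false OR true = true
[2.1.2.1] NOT true = false
[2.1.2.2] NOT false = true
[2.1.2] false AND true = false
[2.1] false → false (antecedent false ⇒ implication holds) = true
[2] NOT true = false
[root] false → false (antecedent false ⇒ implication holds) = true
Overall: true → granted

Granted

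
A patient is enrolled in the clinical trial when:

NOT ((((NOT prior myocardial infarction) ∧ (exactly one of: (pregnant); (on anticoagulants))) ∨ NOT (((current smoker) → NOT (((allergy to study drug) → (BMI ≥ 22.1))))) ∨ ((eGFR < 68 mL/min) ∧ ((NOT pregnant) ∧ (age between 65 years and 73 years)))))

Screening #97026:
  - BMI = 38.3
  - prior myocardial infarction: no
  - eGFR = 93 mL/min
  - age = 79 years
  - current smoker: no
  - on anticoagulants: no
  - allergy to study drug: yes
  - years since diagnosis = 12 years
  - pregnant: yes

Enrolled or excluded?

Atomic conditions:
  NOT prior myocardial infarction: no → true
  pregnant: yes → true
  on anticoagulants: no → false
  current smoker: no → false
  allergy to study drug: yes → true
  BMI ≥ 22.1: 38.3 ≥ 22.1 is true
  eGFR < 68 mL/min: 93 < 68 is false
  NOT pregnant: yes → false
  age between 65 years and 73 years: 79 in [65, 73] is false
Combine:
[1.1.2] exactly-one(true, false) = true
[1.1] true AND true = true
[1.2.1.2.1] true → true = true
[1.2.1.2] NOT true = false
[1.2.1] false → false (antecedent false ⇒ implication holds) = true
[1.2] NOT true = false
[1.3.2] false AND false = false
[1.3] false AND false = false
[1] true OR false OR false = true
[root] NOT true = false
Overall: false → excluded

Excluded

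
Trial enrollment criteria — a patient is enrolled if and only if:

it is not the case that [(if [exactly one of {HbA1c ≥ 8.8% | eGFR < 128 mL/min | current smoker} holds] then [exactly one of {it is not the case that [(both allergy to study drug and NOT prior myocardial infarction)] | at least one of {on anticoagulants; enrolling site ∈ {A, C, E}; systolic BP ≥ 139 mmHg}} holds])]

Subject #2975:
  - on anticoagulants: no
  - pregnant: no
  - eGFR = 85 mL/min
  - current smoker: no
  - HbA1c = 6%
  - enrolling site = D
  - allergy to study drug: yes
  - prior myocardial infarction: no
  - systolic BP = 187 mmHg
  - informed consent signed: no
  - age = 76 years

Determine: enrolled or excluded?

Atomic conditions:
  HbA1c ≥ 8.8%: 6 ≥ 8.8 is false
  eGFR < 128 mL/min: 85 < 128 is true
  current smoker: no → false
  allergy to study drug: yes → true
  NOT prior myocardial infarction: no → true
  on anticoagulants: no → false
  enrolling site ∈ {A, C, E}: D is not in the set → false
  systolic BP ≥ 139 mmHg: 187 ≥ 139 is true
Combine:
[1.1] exactly-one(false, true, false) = true
[1.2.1.1] true AND true = true
[1.2.1] NOT true = false
[1.2.2] false OR false OR true = true
[1.2] exactly-one(false, true) = true
[1] true → true = true
[root] NOT true = false
Overall: false → excluded

Excluded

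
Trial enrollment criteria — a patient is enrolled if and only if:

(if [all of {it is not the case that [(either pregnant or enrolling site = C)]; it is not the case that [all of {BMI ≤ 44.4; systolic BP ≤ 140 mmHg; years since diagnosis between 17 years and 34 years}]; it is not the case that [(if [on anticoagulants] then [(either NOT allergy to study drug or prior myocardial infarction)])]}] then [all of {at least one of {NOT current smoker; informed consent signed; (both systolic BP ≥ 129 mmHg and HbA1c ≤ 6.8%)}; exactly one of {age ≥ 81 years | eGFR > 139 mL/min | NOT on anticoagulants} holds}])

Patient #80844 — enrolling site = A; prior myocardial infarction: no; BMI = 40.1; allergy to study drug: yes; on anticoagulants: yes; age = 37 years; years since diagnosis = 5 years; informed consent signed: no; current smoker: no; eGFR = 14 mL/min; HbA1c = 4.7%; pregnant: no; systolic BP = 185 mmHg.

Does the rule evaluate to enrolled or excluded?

Excluded

Atomic conditions:
  pregnant: no → false
  enrolling site = C: A == C is false
  BMI ≤ 44.4: 40.1 ≤ 44.4 is true
  systolic BP ≤ 140 mmHg: 185 ≤ 140 is false
  years since diagnosis between 17 years and 34 years: 5 in [17, 34] is false
  on anticoagulants: yes → true
  NOT allergy to study drug: yes → false
  prior myocardial infarction: no → false
  NOT current smoker: no → true
  informed consent signed: no → false
  systolic BP ≥ 129 mmHg: 185 ≥ 129 is true
  HbA1c ≤ 6.8%: 4.7 ≤ 6.8 is true
  age ≥ 81 years: 37 ≥ 81 is false
  eGFR > 139 mL/min: 14 > 139 is false
  NOT on anticoagulants: yes → false
Combine:
[1.1.1] false OR false = false
[1.1] NOT false = true
[1.2.1] true AND false AND false = false
[1.2] NOT false = true
[1.3.1.2] false OR false = false
[1.3.1] true → false = false
[1.3] NOT false = true
[1] true AND true AND true = true
[2.1.3] true AND true = true
[2.1] true OR false OR true = true
[2.2] exactly-one(false, false, false) = false
[2] true AND false = false
[root] true → false = false
Overall: false → excluded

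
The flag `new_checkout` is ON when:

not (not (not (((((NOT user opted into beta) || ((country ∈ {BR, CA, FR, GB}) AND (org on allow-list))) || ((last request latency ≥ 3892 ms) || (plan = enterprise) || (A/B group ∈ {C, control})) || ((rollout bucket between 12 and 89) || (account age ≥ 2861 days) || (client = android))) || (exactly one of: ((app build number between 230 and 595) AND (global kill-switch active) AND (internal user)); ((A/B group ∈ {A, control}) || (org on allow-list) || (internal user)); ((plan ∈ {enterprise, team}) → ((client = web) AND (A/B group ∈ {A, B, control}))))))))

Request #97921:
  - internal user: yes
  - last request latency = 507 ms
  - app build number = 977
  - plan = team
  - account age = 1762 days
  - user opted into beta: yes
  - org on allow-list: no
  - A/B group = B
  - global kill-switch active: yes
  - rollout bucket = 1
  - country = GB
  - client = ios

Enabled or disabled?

Disabled

Atomic conditions:
  NOT user opted into beta: yes → false
  country ∈ {BR, CA, FR, GB}: GB is in the set → true
  org on allow-list: no → false
  last request latency ≥ 3892 ms: 507 ≥ 3892 is false
  plan = enterprise: team == enterprise is false
  A/B group ∈ {C, control}: B is not in the set → false
  rollout bucket between 12 and 89: 1 in [12, 89] is false
  account age ≥ 2861 days: 1762 ≥ 2861 is false
  client = android: ios == android is false
  app build number between 230 and 595: 977 in [230, 595] is false
  global kill-switch active: yes → true
  internal user: yes → true
  A/B group ∈ {A, control}: B is not in the set → false
  plan ∈ {enterprise, team}: team is in the set → true
  client = web: ios == web is false
  A/B group ∈ {A, B, control}: B is in the set → true
Combine:
[1.1.1.1.1.2] true AND false = false
[1.1.1.1.1] false OR false = false
[1.1.1.1.2] false OR false OR false = false
[1.1.1.1.3] false OR false OR false = false
[1.1.1.1] false OR false OR false = false
[1.1.1.2.1] false AND true AND true = false
[1.1.1.2.2] false OR false OR true = true
[1.1.1.2.3.2] false AND true = false
[1.1.1.2.3] true → false = false
[1.1.1.2] exactly-one(false, true, false) = true
[1.1.1] false OR true = true
[1.1] NOT true = false
[1] NOT false = true
[root] NOT true = false
Overall: false → disabled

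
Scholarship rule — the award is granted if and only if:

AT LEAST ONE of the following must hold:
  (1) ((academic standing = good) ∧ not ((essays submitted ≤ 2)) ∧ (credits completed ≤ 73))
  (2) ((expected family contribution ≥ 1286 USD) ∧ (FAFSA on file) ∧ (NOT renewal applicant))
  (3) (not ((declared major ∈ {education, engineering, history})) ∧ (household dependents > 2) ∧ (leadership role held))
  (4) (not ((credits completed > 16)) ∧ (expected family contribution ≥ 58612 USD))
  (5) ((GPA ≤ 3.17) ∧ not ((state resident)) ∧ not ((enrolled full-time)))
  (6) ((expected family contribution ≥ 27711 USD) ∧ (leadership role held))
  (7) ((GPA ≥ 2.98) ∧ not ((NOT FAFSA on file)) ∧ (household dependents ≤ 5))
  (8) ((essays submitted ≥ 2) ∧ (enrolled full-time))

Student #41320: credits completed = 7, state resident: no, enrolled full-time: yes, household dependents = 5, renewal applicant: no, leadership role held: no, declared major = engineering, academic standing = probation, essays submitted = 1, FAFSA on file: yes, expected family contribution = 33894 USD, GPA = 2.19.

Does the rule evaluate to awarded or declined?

Atomic conditions:
  academic standing = good: probation == good is false
  essays submitted ≤ 2: 1 ≤ 2 is true
  credits completed ≤ 73: 7 ≤ 73 is true
  expected family contribution ≥ 1286 USD: 33894 ≥ 1286 is true
  FAFSA on file: yes → true
  NOT renewal applicant: no → true
  declared major ∈ {education, engineering, history}: engineering is in the set → true
  household dependents > 2: 5 > 2 is true
  leadership role held: no → false
  credits completed > 16: 7 > 16 is false
  expected family contribution ≥ 58612 USD: 33894 ≥ 58612 is false
  GPA ≤ 3.17: 2.19 ≤ 3.17 is true
  state resident: no → false
  enrolled full-time: yes → true
  expected family contribution ≥ 27711 USD: 33894 ≥ 27711 is true
  GPA ≥ 2.98: 2.19 ≥ 2.98 is false
  NOT FAFSA on file: yes → false
  household dependents ≤ 5: 5 ≤ 5 is true
  essays submitted ≥ 2: 1 ≥ 2 is false
Combine:
[1.2] NOT true = false
[1] false AND false AND true = false
[2] true AND true AND true = true
[3.1] NOT true = false
[3] false AND true AND false = false
[4.1] NOT false = true
[4] true AND false = false
[5.2] NOT false = true
[5.3] NOT true = false
[5] true AND true AND false = false
[6] true AND false = false
[7.2] NOT false = true
[7] false AND true AND true = false
[8] false AND true = false
[root] false OR true OR false OR false OR false OR false OR false OR false = true
Overall: true → awarded

Awarded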